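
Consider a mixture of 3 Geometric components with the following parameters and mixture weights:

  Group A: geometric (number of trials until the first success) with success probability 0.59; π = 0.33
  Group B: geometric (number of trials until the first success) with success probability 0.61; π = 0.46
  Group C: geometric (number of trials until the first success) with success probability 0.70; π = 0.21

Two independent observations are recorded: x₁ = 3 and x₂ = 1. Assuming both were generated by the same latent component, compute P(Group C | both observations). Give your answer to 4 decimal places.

0.1696

P(component k | x) = π_k·f_k(x) / marginal(x), where marginal(x) = Σ_j π_j·f_j(x).
Since both observations come from the same component, the likelihood for component k is f_k(x₁)·f_k(x₂).
  f_A = [0.59·(1−0.59)^2 = 0.59·0.1681 = 0.099179] × [0.59] = 0.0585156
  f_B = [0.61·(1−0.61)^2 = 0.61·0.1521 = 0.092781] × [0.61] = 0.0565964
  f_C = [0.70·(1−0.70)^2 = 0.70·0.09 = 0.063] × [0.7] = 0.0441
Weight by the priors:
  π_A·f_A = 0.33 × 0.0585156 = 0.0193102
  π_B·f_B = 0.46 × 0.0565964 = 0.0260343
  π_C·f_C = 0.21 × 0.0441 = 0.009261
Normaliser: 0.0193102 + 0.0260343 + 0.009261 = 0.0546055
So the posterior for Group C is 0.009261 / 0.0546055 ≈ 0.1696.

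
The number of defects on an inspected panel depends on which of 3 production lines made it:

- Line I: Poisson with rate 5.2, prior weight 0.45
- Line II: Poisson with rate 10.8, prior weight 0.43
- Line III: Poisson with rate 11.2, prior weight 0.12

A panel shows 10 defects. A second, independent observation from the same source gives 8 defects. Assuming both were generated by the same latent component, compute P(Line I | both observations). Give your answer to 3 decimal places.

Posterior ∝ prior × likelihood, so P(k | x) ∝ π_k f_k(x); normalise over all components.
Since both observations come from the same component, the likelihood for component k is f_k(x₁)·f_k(x₂).
  p_I = [e^(−5.2)·5.2^10/10! = 0.0219755] × [0.0731434] = 0.00160736
  p_II = [e^(−10.8)·10.8^10/10! = 0.121365] × [0.093646] = 0.0113654
  p_III = [e^(−11.2)·11.2^10/10! = 0.117036] × [0.0839703] = 0.00982753
Weight by the priors:
  π_I·p_I = 0.45 × 0.00160736 = 0.000723313
  π_II·p_II = 0.43 × 0.0113654 = 0.00488711
  π_III·p_III = 0.12 × 0.00982753 = 0.0011793
Marginal: 0.000723313 + 0.00488711 + 0.0011793 = 0.00678972
So the posterior for Line I is 0.000723313 / 0.00678972 ≈ 0.107.

0.107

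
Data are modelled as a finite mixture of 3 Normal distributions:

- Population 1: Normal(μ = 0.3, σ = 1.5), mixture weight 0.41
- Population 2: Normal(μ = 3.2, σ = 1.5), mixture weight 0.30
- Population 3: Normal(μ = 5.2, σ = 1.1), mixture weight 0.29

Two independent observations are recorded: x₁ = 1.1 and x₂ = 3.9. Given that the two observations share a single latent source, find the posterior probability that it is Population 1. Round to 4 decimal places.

0.1647

Posterior ∝ prior × likelihood, so P(k | x) ∝ π_k f_k(x); normalise over all components.
Since both observations come from the same component, the likelihood for component k is f_k(x₁)·f_k(x₂).
  f_1 = [0.230703] × [0.0149297] = 0.00344432
  f_2 = [0.0998183] × [0.238522] = 0.0238089
  f_3 = [0.000348968] × [0.180397] = 6.29528e-05
Multiply by the mixture weights:
  π_1·f_1 = 0.41 × 0.00344432 = 0.00141217
  π_2·f_2 = 0.30 × 0.0238089 = 0.00714267
  π_3·f_3 = 0.29 × 6.29528e-05 = 1.82563e-05
Evidence: 0.00141217 + 0.00714267 + 1.82563e-05 = 0.00857309
P(Population 1 | x₁, x₂) ≈ 0.1647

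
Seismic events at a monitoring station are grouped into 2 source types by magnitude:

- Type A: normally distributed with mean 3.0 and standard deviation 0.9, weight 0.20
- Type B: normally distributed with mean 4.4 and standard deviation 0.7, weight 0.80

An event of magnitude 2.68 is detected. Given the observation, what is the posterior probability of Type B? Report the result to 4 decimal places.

0.2112

Posterior ∝ prior × likelihood, so P(k | x) ∝ P(Z=k) f_k(x); normalise over all components.
Component likelihoods at x = 2.68:
  L_A = 0.416117
  L_B = 0.0278467
Unnormalised posteriors:
  P(Z=A)·L_A = 0.20 × 0.416117 = 0.0832235
  P(Z=B)·L_B = 0.80 × 0.0278467 = 0.0222774
Denominator: 0.0832235 + 0.0222774 = 0.105501
P(Type B | the observation) ≈ 0.2112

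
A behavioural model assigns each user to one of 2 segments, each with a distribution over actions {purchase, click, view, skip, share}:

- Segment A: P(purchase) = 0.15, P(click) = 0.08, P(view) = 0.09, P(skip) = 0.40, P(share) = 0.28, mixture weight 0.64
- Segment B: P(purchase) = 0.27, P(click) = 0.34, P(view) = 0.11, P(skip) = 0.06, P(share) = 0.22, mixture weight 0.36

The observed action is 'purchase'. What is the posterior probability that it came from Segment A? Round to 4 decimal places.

0.4969

The responsibility of component k is P(Z=k) f_k(x) divided by Σ_j P(Z=j) f_j(x).
Evaluate each component's likelihood at the observed value:
  L_A = 0.15
  L_B = 0.27
Weight by the priors:
  P(Z=A)·L_A = 0.64 × 0.15 = 0.096
  P(Z=B)·L_B = 0.36 × 0.27 = 0.0972
Marginal: 0.096 + 0.0972 = 0.1932
So the posterior for Segment A is 0.096 / 0.1932 ≈ 0.4969.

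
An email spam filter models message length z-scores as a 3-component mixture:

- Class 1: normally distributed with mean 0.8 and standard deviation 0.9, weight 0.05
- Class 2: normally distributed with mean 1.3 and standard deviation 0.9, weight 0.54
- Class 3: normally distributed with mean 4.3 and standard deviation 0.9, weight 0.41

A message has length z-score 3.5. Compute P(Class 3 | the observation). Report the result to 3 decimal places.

0.909

Posterior ∝ prior × likelihood, so P(k | x) ∝ w_k f_k(x); normalise over all components.
Evaluate each component's likelihood at the observed value:
  p_1 = (1/(0.9·√(2π)))·exp(−(3.5−0.8)²/(2·0.9²)) = 0.443269·exp(-4.50000) = 0.00492428
  p_2 = (1/(0.9·√(2π)))·exp(−(3.5−1.3)²/(2·0.9²)) = 0.443269·exp(-2.98765) = 0.0223432
  p_3 = (1/(0.9·√(2π)))·exp(−(3.5−4.3)²/(2·0.9²)) = 0.443269·exp(-0.39506) = 0.298603
Weight by the priors:
  w_1·p_1 = 0.05 × 0.00492428 = 0.000246214
  w_2·p_2 = 0.54 × 0.0223432 = 0.0120653
  w_3·p_3 = 0.41 × 0.298603 = 0.122427
Sum: 0.000246214 + 0.0120653 + 0.122427 = 0.134739
P(Class 3 | data) = 0.122427 / 0.134739 ≈ 0.909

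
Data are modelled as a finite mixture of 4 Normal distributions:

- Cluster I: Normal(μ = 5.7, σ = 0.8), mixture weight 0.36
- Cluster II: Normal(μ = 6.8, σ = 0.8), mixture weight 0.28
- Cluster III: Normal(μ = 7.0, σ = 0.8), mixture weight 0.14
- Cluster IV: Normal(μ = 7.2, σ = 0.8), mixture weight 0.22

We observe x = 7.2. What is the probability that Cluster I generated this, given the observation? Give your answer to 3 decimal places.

0.093

By Bayes' theorem, P(k | x) = w_k f_k(x) / Σ_j w_j f_j(x).
Evaluate each component's likelihood at the observed value:
  f_I = (1/(0.8·√(2π)))·exp(−(7.2−5.7)²/(2·0.8²)) = 0.498678·exp(-1.75781) = 0.0859828
  f_II = (1/(0.8·√(2π)))·exp(−(7.2−6.8)²/(2·0.8²)) = 0.498678·exp(-0.12500) = 0.440082
  f_III = (1/(0.8·√(2π)))·exp(−(7.2−7.0)²/(2·0.8²)) = 0.498678·exp(-0.03125) = 0.483335
  f_IV = (1/(0.8·√(2π)))·exp(−(7.2−7.2)²/(2·0.8²)) = 0.498678·exp(-0.00000) = 0.498678
Prior × likelihood for each component:
  w_I·f_I = 0.36 × 0.0859828 = 0.0309538
  w_II·f_II = 0.28 × 0.440082 = 0.123223
  w_III·f_III = 0.14 × 0.483335 = 0.0676669
  w_IV·f_IV = 0.22 × 0.498678 = 0.109709
Normaliser: 0.0309538 + 0.123223 + 0.0676669 + 0.109709 = 0.331553
P(Cluster I | data) ≈ 0.093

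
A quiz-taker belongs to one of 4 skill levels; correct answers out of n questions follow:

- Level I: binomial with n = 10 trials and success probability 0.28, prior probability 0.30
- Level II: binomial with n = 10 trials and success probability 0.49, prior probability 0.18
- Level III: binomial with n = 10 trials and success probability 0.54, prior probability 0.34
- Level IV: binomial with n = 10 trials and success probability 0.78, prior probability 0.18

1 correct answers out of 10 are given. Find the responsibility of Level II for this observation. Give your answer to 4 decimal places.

0.0434

Posterior ∝ prior × likelihood, so P(k | x) ∝ π_k f_k(x); normalise over all components.
Binomial probabilities:
  f_I = C(10,1)·0.28^1·0.72^9 = 10·0.28·0.0519987 = 0.145596
  f_II = C(10,1)·0.49^1·0.51^9 = 10·0.49·0.00233417 = 0.0114374
  f_III = C(10,1)·0.54^1·0.46^9 = 10·0.54·0.00092219 = 0.00497983
  f_IV = C(10,1)·0.78^1·0.22^9 = 10·0.78·1.20727e-06 = 9.4167e-06
Multiply by the mixture weights:
  π_I·f_I = 0.30 × 0.145596 = 0.0436789
  π_II·f_II = 0.18 × 0.0114374 = 0.00205873
  π_III·f_III = 0.34 × 0.00497983 = 0.00169314
  π_IV·f_IV = 0.18 × 9.4167e-06 = 1.69501e-06
Sum: 0.0436789 + 0.00205873 + 0.00169314 + 1.69501e-06 = 0.0474325
So the posterior for Level II is 0.00205873 / 0.0474325 ≈ 0.0434.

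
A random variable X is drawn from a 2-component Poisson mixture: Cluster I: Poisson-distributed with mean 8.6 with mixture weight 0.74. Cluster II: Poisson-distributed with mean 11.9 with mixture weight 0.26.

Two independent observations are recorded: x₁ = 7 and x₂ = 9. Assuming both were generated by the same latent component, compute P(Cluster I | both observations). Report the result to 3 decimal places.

Posterior ∝ prior × likelihood, so P(k | x) ∝ w_k f_k(x); normalise over all components.
Since both observations come from the same component, the likelihood for component k is f_k(x₁)·f_k(x₂).
  L_I = [0.127094] × [0.130554] = 0.0165927
  L_II = [0.0455296] × [0.0895479] = 0.00407708
Weight by the priors:
  w_I·L_I = 0.74 × 0.0165927 = 0.0122786
  w_II·L_II = 0.26 × 0.00407708 = 0.00106004
Marginal: 0.0122786 + 0.00106004 = 0.0133386
P(Cluster I | x₁, x₂) = 0.0122786 / 0.0133386 ≈ 0.921

0.921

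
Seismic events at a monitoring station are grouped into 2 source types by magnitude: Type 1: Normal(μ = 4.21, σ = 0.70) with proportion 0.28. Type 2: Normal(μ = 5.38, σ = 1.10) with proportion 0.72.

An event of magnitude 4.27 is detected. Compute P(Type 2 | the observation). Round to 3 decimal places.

0.497

P(component k | x) = π_k·f_k(x) / marginal(x), where marginal(x) = Σ_j π_j·f_j(x).
Evaluate each component's likelihood at the observed value:
  f_1 = (1/(0.70·√(2π)))·exp(−(4.27−4.21)²/(2·0.70²)) = 0.569918·exp(-0.00367) = 0.567828
  f_2 = (1/(1.10·√(2π)))·exp(−(4.27−5.38)²/(2·1.10²)) = 0.362675·exp(-0.50913) = 0.217974
Unnormalised posteriors:
  π_1·f_1 = 0.28 × 0.567828 = 0.158992
  π_2·f_2 = 0.72 × 0.217974 = 0.156941
Evidence: 0.158992 + 0.156941 = 0.315933
So the posterior for Type 2 is 0.156941 / 0.315933 ≈ 0.497.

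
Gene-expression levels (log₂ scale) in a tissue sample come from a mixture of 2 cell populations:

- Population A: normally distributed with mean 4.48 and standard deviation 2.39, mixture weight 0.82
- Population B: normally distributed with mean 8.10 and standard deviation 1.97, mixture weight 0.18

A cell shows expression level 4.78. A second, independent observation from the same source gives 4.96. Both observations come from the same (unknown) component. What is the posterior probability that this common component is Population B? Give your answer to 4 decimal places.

0.0221

Apply Bayes' rule: the posterior for each component is proportional to its prior times its likelihood at x.
Since both observations come from the same component, the likelihood for component k is f_k(x₁)·f_k(x₂).
  L_A = [0.165612] × [0.163589] = 0.0270922
  L_B = [0.0489451] × [0.0568554] = 0.00278279
Multiply by the mixture weights:
  P(Z=A)·L_A = 0.82 × 0.0270922 = 0.0222156
  P(Z=B)·L_B = 0.18 × 0.00278279 = 0.000500903
Denominator: 0.0222156 + 0.000500903 = 0.0227165
Responsibility of Population B: 0.000500903 / 0.0227165 ≈ 0.0221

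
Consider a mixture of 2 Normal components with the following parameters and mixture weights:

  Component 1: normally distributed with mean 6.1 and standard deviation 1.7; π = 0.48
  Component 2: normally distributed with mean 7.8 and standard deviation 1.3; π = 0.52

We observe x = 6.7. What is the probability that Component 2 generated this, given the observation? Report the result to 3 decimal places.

0.513

Apply Bayes' rule: the posterior for each component is proportional to its prior times its likelihood at x.
Normal densities:
  L_1 = 0.220502
  L_2 = 0.214533
Prior × likelihood for each component:
  P(Z=1)·L_1 = 0.48 × 0.220502 = 0.105841
  P(Z=2)·L_2 = 0.52 × 0.214533 = 0.111557
Evidence: 0.105841 + 0.111557 = 0.217398
Responsibility of Component 2: 0.111557 / 0.217398 ≈ 0.513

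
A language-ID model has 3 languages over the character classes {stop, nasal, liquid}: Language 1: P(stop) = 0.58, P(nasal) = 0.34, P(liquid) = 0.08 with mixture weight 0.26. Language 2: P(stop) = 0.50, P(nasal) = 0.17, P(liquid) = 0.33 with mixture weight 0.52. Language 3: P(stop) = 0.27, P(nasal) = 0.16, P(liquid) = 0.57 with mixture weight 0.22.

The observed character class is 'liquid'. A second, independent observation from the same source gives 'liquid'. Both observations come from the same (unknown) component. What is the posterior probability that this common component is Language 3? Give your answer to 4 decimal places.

0.5508

Apply Bayes' rule: the posterior for each component is proportional to its prior times its likelihood at x.
Since both observations come from the same component, the likelihood for component k is f_k(x₁)·f_k(x₂).
  L_1 = [P(liquid | comp) = 0.08] × [0.08] = 0.0064
  L_2 = [P(liquid | comp) = 0.33] × [0.33] = 0.1089
  L_3 = [P(liquid | comp) = 0.57] × [0.57] = 0.3249
Prior × likelihood for each component:
  π_1·L_1 = 0.26 × 0.0064 = 0.001664
  π_2·L_2 = 0.52 × 0.1089 = 0.056628
  π_3·L_3 = 0.22 × 0.3249 = 0.071478
Sum: 0.001664 + 0.056628 + 0.071478 = 0.12977
Responsibility of Language 3: 0.071478 / 0.12977 ≈ 0.5508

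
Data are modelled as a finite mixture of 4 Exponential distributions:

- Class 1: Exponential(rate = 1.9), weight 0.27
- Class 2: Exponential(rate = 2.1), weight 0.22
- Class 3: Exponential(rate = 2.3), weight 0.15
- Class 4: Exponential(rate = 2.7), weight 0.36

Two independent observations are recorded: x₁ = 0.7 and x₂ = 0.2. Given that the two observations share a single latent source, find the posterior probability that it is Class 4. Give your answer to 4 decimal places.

The responsibility of component k is P(Z=k) f_k(x) divided by Σ_j P(Z=j) f_j(x).
Since both observations come from the same component, the likelihood for component k is f_k(x₁)·f_k(x₂).
  f_1 = [1.9·e^(−1.9·0.7) = 1.9·e^(−1.3300) = 0.502507] × [1.29934] = 0.652926
  f_2 = [2.1·e^(−2.1·0.7) = 2.1·e^(−1.4700) = 0.482844] × [1.3798] = 0.666227
  f_3 = [2.3·e^(−2.3·0.7) = 2.3·e^(−1.6100) = 0.459742] × [1.45195] = 0.667523
  f_4 = [2.7·e^(−2.7·0.7) = 2.7·e^(−1.8900) = 0.407894] × [1.57342] = 0.641789
Weight by the priors:
  P(Z=1)·f_1 = 0.27 × 0.652926 = 0.17629
  P(Z=2)·f_2 = 0.22 × 0.666227 = 0.14657
  P(Z=3)·f_3 = 0.15 × 0.667523 = 0.100128
  P(Z=4)·f_4 = 0.36 × 0.641789 = 0.231044
Normaliser: 0.17629 + 0.14657 + 0.100128 + 0.231044 = 0.654032
P(Class 4 | x₁, x₂) = 0.231044 / 0.654032 ≈ 0.3533

0.3533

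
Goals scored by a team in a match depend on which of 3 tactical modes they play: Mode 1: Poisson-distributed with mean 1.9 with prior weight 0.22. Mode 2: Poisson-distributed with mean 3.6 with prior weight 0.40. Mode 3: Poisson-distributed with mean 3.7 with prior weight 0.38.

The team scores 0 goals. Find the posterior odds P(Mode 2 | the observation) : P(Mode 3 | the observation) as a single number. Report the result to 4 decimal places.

1.1633

The posterior odds equal the prior odds times the likelihood ratio: (P(Z=i)/P(Z=j))·(f_i(x)/f_j(x)).
Poisson probabilities:
  L_1 = e^(−1.9)·1.9^0/0! = 0.149569
  L_2 = e^(−3.6)·3.6^0/0! = 0.0273237
  L_3 = e^(−3.7)·3.7^0/0! = 0.0247235
Odds = (0.40/0.38) × (0.0273237/0.0247235) = 1.05263 × 1.10517 ≈ 1.1633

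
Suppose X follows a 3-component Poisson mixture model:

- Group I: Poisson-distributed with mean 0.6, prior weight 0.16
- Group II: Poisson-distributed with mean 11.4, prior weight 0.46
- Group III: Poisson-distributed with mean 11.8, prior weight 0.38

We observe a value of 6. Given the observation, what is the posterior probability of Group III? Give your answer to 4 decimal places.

0.4050

Posterior ∝ prior × likelihood, so P(k | x) ∝ P(Z=k) f_k(x); normalise over all components.
Poisson probabilities:
  L_I = 3.5563e-05
  L_II = 0.0341303
  L_III = 0.0281374
Unnormalised posteriors:
  P(Z=I)·L_I = 0.16 × 3.5563e-05 = 5.69008e-06
  P(Z=II)·L_II = 0.46 × 0.0341303 = 0.0156999
  P(Z=III)·L_III = 0.38 × 0.0281374 = 0.0106922
Marginal: 5.69008e-06 + 0.0156999 + 0.0106922 = 0.0263978
So the posterior for Group III is 0.0106922 / 0.0263978 ≈ 0.4050.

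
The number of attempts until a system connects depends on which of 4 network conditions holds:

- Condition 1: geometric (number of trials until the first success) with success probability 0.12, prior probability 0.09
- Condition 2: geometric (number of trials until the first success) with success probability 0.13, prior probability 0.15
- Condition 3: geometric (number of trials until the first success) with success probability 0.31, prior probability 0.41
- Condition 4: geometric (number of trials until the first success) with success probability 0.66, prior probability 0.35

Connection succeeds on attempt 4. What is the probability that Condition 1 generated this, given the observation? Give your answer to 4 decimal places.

0.1036

Posterior ∝ prior × likelihood, so P(k | x) ∝ π_k f_k(x); normalise over all components.
Component likelihoods at x = 4:
  L_1 = 0.12·(1−0.12)^3 = 0.12·0.681472 = 0.0817766
  L_2 = 0.13·(1−0.13)^3 = 0.13·0.658503 = 0.0856054
  L_3 = 0.31·(1−0.31)^3 = 0.31·0.328509 = 0.101838
  L_4 = 0.66·(1−0.66)^3 = 0.66·0.039304 = 0.0259406
Weight by the priors:
  π_1·L_1 = 0.09 × 0.0817766 = 0.0073599
  π_2·L_2 = 0.15 × 0.0856054 = 0.0128408
  π_3·L_3 = 0.41 × 0.101838 = 0.0417535
  π_4·L_4 = 0.35 × 0.0259406 = 0.00907922
Marginal: 0.0073599 + 0.0128408 + 0.0417535 + 0.00907922 = 0.0710334
P(Condition 1 | x) ≈ 0.1036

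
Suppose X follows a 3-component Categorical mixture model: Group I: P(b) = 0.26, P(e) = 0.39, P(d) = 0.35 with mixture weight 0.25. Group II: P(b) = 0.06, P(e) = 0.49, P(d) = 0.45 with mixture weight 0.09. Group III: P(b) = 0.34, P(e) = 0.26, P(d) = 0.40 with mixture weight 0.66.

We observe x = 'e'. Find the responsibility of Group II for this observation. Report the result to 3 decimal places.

The responsibility of component k is π_k f_k(x) divided by Σ_j π_j f_j(x).
Evaluate each component's likelihood at the observed value:
  p_I = P(e | comp) = 0.39
  p_II = P(e | comp) = 0.49
  p_III = P(e | comp) = 0.26
Multiply by the mixture weights:
  π_I·p_I = 0.25 × 0.39 = 0.0975
  π_II·p_II = 0.09 × 0.49 = 0.0441
  π_III·p_III = 0.66 × 0.26 = 0.1716
Denominator: 0.0975 + 0.0441 + 0.1716 = 0.3132
Responsibility of Group II: 0.0441 / 0.3132 ≈ 0.141

0.141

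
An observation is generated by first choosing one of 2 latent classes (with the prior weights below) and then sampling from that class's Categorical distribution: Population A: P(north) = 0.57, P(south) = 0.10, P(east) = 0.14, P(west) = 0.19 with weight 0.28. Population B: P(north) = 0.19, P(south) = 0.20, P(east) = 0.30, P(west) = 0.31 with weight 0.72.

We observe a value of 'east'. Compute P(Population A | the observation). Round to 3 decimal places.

0.154

By Bayes' theorem, P(k | x) = π_k f_k(x) / Σ_j π_j f_j(x).
Evaluate each component's likelihood at the observed value:
  L_A = 0.14
  L_B = 0.3
Multiply by the mixture weights:
  π_A·L_A = 0.28 × 0.14 = 0.0392
  π_B·L_B = 0.72 × 0.3 = 0.216
Evidence: 0.0392 + 0.216 = 0.2552
P(Population A | 'east') ≈ 0.154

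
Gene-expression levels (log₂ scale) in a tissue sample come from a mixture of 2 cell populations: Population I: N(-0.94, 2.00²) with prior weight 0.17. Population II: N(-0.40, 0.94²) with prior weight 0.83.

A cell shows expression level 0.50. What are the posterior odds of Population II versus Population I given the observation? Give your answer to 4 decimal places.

8.5122

Posterior odds = (P(Z=i) f_i(x)) / (P(Z=j) f_j(x)); the normalising sum cancels.
Evaluate each component's likelihood at the observed value:
  p_I = 0.153926
  p_II = 0.268363
0.222741 / 0.0261674 ≈ 8.5122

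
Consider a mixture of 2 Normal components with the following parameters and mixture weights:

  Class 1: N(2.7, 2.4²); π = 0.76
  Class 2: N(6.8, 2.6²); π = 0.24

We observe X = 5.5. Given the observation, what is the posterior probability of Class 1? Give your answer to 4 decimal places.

0.6631

Posterior ∝ prior × likelihood, so P(k | x) ∝ π_k f_k(x); normalise over all components.
Normal densities:
  f_1 = 0.0841661
  f_2 = 0.13541
Multiply by the mixture weights:
  π_1·f_1 = 0.76 × 0.0841661 = 0.0639663
  π_2·f_2 = 0.24 × 0.13541 = 0.0324983
Evidence: 0.0639663 + 0.0324983 = 0.0964646
P(Class 1 | the observation) ≈ 0.6631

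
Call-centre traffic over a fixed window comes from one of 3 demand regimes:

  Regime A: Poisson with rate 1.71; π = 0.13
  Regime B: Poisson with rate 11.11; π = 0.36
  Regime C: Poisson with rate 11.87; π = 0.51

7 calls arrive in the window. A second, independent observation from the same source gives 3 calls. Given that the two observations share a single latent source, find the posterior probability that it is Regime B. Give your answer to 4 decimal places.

P(component k | x) = π_k·f_k(x) / marginal(x), where marginal(x) = Σ_j π_j·f_j(x).
Since both observations come from the same component, the likelihood for component k is f_k(x₁)·f_k(x₂).
  f_A = [e^(−1.71)·1.71^7/7! = 0.00153426] × [0.150728] = 0.000231256
  f_B = [e^(−11.11)·11.11^7/7! = 0.0620235] × [0.00341963] = 0.000212097
  f_C = [e^(−11.87)·11.87^7/7! = 0.0460945] × [0.00195041] = 8.9903e-05
Multiply by the mixture weights:
  π_A·f_A = 0.13 × 0.000231256 = 3.00632e-05
  π_B·f_B = 0.36 × 0.000212097 = 7.63551e-05
  π_C·f_C = 0.51 × 8.9903e-05 = 4.58506e-05
Sum: 3.00632e-05 + 7.63551e-05 + 4.58506e-05 = 0.000152269
P(Regime B | data) = 7.63551e-05 / 0.000152269 ≈ 0.5014

0.5014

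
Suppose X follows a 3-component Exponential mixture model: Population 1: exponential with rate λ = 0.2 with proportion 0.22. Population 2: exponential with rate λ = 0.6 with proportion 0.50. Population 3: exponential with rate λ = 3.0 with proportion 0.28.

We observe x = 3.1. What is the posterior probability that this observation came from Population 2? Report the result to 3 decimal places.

0.663

Posterior ∝ prior × likelihood, so P(k | x) ∝ w_k f_k(x); normalise over all components.
Component likelihoods at x = 3.1:
  p_1 = 0.2·e^(−0.2·3.1) = 0.2·e^(−0.6200) = 0.107589
  p_2 = 0.6·e^(−0.6·3.1) = 0.6·e^(−1.8600) = 0.0934036
  p_3 = 3.0·e^(−3.0·3.1) = 3.0·e^(−9.3000) = 0.000274273
Weight by the priors:
  w_1·p_1 = 0.22 × 0.107589 = 0.0236696
  w_2·p_2 = 0.50 × 0.0934036 = 0.0467018
  w_3·p_3 = 0.28 × 0.000274273 = 7.67964e-05
Marginal: 0.0236696 + 0.0467018 + 7.67964e-05 = 0.0704481
So the posterior for Population 2 is 0.0467018 / 0.0704481 ≈ 0.663.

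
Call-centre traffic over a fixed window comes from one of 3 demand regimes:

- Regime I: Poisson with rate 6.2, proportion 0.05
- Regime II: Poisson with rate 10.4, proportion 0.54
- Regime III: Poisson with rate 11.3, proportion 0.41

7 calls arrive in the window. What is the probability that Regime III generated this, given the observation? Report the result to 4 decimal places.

0.3214

By Bayes' theorem, P(k | x) = w_k f_k(x) / Σ_j w_j f_j(x).
Poisson probabilities:
  f_I = 0.141803
  f_II = 0.0794585
  f_III = 0.0577552
Prior × likelihood for each component:
  w_I·f_I = 0.05 × 0.141803 = 0.00709015
  w_II·f_II = 0.54 × 0.0794585 = 0.0429076
  w_III·f_III = 0.41 × 0.0577552 = 0.0236796
Sum: 0.00709015 + 0.0429076 + 0.0236796 = 0.0736774
Responsibility of Regime III: 0.0236796 / 0.0736774 ≈ 0.3214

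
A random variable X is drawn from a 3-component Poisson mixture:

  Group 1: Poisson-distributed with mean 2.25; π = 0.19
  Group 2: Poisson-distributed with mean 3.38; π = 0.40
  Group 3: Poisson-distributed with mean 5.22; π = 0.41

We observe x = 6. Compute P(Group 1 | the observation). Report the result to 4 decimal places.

0.0383

Apply Bayes' rule: the posterior for each component is proportional to its prior times its likelihood at x.
Poisson probabilities:
  p_1 = 0.0189933
  p_2 = 0.0705103
  p_3 = 0.15194
Multiply by the mixture weights:
  π_1·p_1 = 0.19 × 0.0189933 = 0.00360872
  π_2·p_2 = 0.40 × 0.0705103 = 0.0282041
  π_3·p_3 = 0.41 × 0.15194 = 0.0622956
Normaliser: 0.00360872 + 0.0282041 + 0.0622956 = 0.0941084
So the posterior for Group 1 is 0.00360872 / 0.0941084 ≈ 0.0383.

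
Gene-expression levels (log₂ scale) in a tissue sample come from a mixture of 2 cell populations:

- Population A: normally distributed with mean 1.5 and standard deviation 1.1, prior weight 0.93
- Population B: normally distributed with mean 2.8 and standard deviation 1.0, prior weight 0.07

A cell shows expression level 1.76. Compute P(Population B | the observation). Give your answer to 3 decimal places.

0.047

P(component k | x) = w_k·f_k(x) / marginal(x), where marginal(x) = Σ_j w_j·f_j(x).
Component likelihoods at x = 1.76:
  p_A = (1/(1.1·√(2π)))·exp(−(1.76−1.5)²/(2·1.1²)) = 0.362675·exp(-0.02793) = 0.352684
  p_B = (1/(1.0·√(2π)))·exp(−(1.76−2.8)²/(2·1.0²)) = 0.398942·exp(-0.54080) = 0.232297
Unnormalised posteriors:
  w_A·p_A = 0.93 × 0.352684 = 0.327996
  w_B·p_B = 0.07 × 0.232297 = 0.0162608
Normaliser: 0.327996 + 0.0162608 = 0.344257
P(Population B | 1.76) ≈ 0.047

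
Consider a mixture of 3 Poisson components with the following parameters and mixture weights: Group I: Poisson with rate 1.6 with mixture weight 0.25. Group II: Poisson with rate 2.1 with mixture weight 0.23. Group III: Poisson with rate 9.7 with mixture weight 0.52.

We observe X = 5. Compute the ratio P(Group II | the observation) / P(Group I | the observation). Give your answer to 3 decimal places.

2.173

Posterior odds = (π_i f_i(x)) / (π_j f_j(x)); the normalising sum cancels.
Evaluate each component's likelihood at the observed value:
  f_I = 0.017642
  f_II = 0.041677
  f_III = 0.0438552
Odds = (0.23/0.25) × (0.041677/0.017642) = 0.92 × 2.36238 ≈ 2.173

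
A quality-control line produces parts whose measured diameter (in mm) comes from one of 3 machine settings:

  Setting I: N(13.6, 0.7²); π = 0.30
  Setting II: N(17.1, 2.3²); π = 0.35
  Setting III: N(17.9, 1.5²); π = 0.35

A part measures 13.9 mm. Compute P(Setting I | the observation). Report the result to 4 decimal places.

0.8584

The responsibility of component k is P(Z=k) f_k(x) divided by Σ_j P(Z=j) f_j(x).
Component likelihoods at x = 13.9 mm:
  f_I = (1/(0.7·√(2π)))·exp(−(13.9−13.6)²/(2·0.7²)) = 0.569918·exp(-0.09184) = 0.51991
  f_II = (1/(2.3·√(2π)))·exp(−(13.9−17.1)²/(2·2.3²)) = 0.173453·exp(-0.96786) = 0.0658938
  f_III = (1/(1.5·√(2π)))·exp(−(13.9−17.9)²/(2·1.5²)) = 0.265962·exp(-3.55556) = 0.00759732
Weight by the priors:
  P(Z=I)·f_I = 0.30 × 0.51991 = 0.155973
  P(Z=II)·f_II = 0.35 × 0.0658938 = 0.0230628
  P(Z=III)·f_III = 0.35 × 0.00759732 = 0.00265906
Evidence: 0.155973 + 0.0230628 + 0.00265906 = 0.181695
Responsibility of Setting I: 0.155973 / 0.181695 ≈ 0.8584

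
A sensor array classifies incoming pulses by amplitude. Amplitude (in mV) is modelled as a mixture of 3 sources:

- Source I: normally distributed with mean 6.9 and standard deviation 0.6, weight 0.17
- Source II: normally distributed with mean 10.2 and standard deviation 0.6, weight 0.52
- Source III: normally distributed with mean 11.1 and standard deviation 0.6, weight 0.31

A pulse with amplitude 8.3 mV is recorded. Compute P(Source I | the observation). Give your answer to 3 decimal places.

0.763

By Bayes' theorem, P(k | x) = P(Z=k) f_k(x) / Σ_j P(Z=j) f_j(x).
Component likelihoods at x = 8.3 mV:
  p_I = (1/(0.6·√(2π)))·exp(−(8.3−6.9)²/(2·0.6²)) = 0.664904·exp(-2.72222) = 0.0437031
  p_II = (1/(0.6·√(2π)))·exp(−(8.3−10.2)²/(2·0.6²)) = 0.664904·exp(-5.01389) = 0.00441829
  p_III = (1/(0.6·√(2π)))·exp(−(8.3−11.1)²/(2·0.6²)) = 0.664904·exp(-10.88889) = 1.24101e-05
Multiply by the mixture weights:
  P(Z=I)·p_I = 0.17 × 0.0437031 = 0.00742954
  P(Z=II)·p_II = 0.52 × 0.00441829 = 0.00229751
  P(Z=III)·p_III = 0.31 × 1.24101e-05 = 3.84712e-06
Marginal: 0.00742954 + 0.00229751 + 3.84712e-06 = 0.00973089
Responsibility of Source I: 0.00742954 / 0.00973089 ≈ 0.763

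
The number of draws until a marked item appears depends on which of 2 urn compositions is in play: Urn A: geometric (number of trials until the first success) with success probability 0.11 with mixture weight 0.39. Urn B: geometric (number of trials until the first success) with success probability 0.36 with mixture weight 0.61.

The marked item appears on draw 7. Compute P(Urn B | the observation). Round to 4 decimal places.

0.4145

By Bayes' theorem, P(k | x) = π_k f_k(x) / Σ_j π_j f_j(x).
Geometric probabilities:
  L_A = 0.11·(1−0.11)^6 = 0.11·0.496981 = 0.0546679
  L_B = 0.36·(1−0.36)^6 = 0.36·0.0687195 = 0.024739
Unnormalised posteriors:
  π_A·L_A = 0.39 × 0.0546679 = 0.0213205
  π_B·L_B = 0.61 × 0.024739 = 0.0150908
Marginal: 0.0213205 + 0.0150908 = 0.0364113
P(Urn B | 7) = 0.0150908 / 0.0364113 ≈ 0.4145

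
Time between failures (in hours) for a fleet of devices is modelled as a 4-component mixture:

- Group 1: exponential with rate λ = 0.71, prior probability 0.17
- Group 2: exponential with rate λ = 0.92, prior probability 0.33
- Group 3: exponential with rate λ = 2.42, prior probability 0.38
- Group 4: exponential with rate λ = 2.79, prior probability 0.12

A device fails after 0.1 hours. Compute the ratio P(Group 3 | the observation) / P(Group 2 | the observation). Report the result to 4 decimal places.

The posterior odds equal the prior odds times the likelihood ratio: (w_i/w_j)·(f_i(x)/f_j(x)).
Evaluate each component's likelihood at the observed value:
  L_1 = 0.661338
  L_2 = 0.839137
  L_3 = 1.89984
  L_4 = 2.11075
0.721938 / 0.276915 ≈ 2.6071

2.6071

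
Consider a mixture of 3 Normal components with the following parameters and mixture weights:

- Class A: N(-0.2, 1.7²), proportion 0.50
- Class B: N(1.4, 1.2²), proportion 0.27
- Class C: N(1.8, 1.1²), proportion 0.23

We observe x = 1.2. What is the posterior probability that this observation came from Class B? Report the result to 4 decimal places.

By Bayes' theorem, P(k | x) = π_k f_k(x) / Σ_j π_j f_j(x).
Evaluate each component's likelihood at the observed value:
  p_A = 0.167183
  p_B = 0.327866
  p_C = 0.312544
Multiply by the mixture weights:
  π_A·p_A = 0.50 × 0.167183 = 0.0835914
  π_B·p_B = 0.27 × 0.327866 = 0.0885239
  π_C·p_C = 0.23 × 0.312544 = 0.0718852
Normaliser: 0.0835914 + 0.0885239 + 0.0718852 = 0.244001
P(Class B | the observation) ≈ 0.3628

0.3628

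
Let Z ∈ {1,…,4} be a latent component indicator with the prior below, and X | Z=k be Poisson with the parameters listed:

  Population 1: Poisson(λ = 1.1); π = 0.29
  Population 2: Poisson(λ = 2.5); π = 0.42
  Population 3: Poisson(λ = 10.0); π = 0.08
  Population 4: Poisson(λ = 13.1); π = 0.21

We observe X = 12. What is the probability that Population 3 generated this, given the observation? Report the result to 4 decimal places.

The responsibility of component k is w_k f_k(x) divided by Σ_j w_j f_j(x).
Evaluate each component's likelihood at the observed value:
  f_1 = 2.18098e-09
  f_2 = 1.02143e-05
  f_3 = 0.0947803
  f_4 = 0.109059
Prior × likelihood for each component:
  w_1·f_1 = 0.29 × 2.18098e-09 = 6.32484e-10
  w_2·f_2 = 0.42 × 1.02143e-05 = 4.28999e-06
  w_3·f_3 = 0.08 × 0.0947803 = 0.00758243
  w_4·f_4 = 0.21 × 0.109059 = 0.0229024
Marginal: 6.32484e-10 + 4.28999e-06 + 0.00758243 + 0.0229024 = 0.0304891
Responsibility of Population 3: 0.00758243 / 0.0304891 ≈ 0.2487

0.2487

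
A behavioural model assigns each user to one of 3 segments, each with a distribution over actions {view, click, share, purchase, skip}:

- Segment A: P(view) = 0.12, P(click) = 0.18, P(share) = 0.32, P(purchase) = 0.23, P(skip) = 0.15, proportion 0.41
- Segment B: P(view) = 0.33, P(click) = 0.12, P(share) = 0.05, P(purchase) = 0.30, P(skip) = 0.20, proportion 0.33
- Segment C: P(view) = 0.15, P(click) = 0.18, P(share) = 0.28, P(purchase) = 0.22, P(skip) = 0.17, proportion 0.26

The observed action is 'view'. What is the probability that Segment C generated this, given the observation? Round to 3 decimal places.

0.198

Apply Bayes' rule: the posterior for each component is proportional to its prior times its likelihood at x.
Component likelihoods at x = 'view':
  p_A = P(view | comp) = 0.12
  p_B = P(view | comp) = 0.33
  p_C = P(view | comp) = 0.15
Prior × likelihood for each component:
  π_A·p_A = 0.41 × 0.12 = 0.0492
  π_B·p_B = 0.33 × 0.33 = 0.1089
  π_C·p_C = 0.26 × 0.15 = 0.039
Evidence: 0.0492 + 0.1089 + 0.039 = 0.1971
P(Segment C | x) = 0.039 / 0.1971 ≈ 0.198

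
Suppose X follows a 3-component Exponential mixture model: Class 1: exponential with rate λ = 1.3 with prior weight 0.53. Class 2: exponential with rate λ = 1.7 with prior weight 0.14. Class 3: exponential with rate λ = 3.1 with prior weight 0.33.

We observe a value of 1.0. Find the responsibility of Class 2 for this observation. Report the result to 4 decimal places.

The responsibility of component k is π_k f_k(x) divided by Σ_j π_j f_j(x).
Component likelihoods at x = 1.0:
  f_1 = 1.3·e^(−1.3·1.0) = 1.3·e^(−1.3000) = 0.354291
  f_2 = 1.7·e^(−1.7·1.0) = 1.7·e^(−1.7000) = 0.310562
  f_3 = 3.1·e^(−3.1·1.0) = 3.1·e^(−3.1000) = 0.139653
Unnormalised posteriors:
  π_1·f_1 = 0.53 × 0.354291 = 0.187774
  π_2·f_2 = 0.14 × 0.310562 = 0.0434787
  π_3·f_3 = 0.33 × 0.139653 = 0.0460853
Sum: 0.187774 + 0.0434787 + 0.0460853 = 0.277338
P(Class 2 | data) ≈ 0.1568

0.1568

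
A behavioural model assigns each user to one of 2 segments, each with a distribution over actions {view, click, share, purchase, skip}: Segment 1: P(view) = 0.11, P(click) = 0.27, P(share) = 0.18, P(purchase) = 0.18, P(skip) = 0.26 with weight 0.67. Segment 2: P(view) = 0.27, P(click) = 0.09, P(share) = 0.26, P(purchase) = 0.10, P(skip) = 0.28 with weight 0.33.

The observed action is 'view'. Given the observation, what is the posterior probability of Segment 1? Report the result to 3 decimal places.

0.453

Posterior ∝ prior × likelihood, so P(k | x) ∝ P(Z=k) f_k(x); normalise over all components.
Categorical probabilities:
  L_1 = P(view | comp) = 0.11
  L_2 = P(view | comp) = 0.27
Prior × likelihood for each component:
  P(Z=1)·L_1 = 0.67 × 0.11 = 0.0737
  P(Z=2)·L_2 = 0.33 × 0.27 = 0.0891
Denominator: 0.0737 + 0.0891 = 0.1628
So the posterior for Segment 1 is 0.0737 / 0.1628 ≈ 0.453.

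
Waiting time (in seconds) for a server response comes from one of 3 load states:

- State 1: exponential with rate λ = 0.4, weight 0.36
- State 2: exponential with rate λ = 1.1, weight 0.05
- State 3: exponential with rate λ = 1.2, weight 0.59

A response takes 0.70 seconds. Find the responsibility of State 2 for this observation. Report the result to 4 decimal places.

Apply Bayes' rule: the posterior for each component is proportional to its prior times its likelihood at x.
Exponential densities:
  f_1 = 0.4·e^(−0.4·0.70) = 0.4·e^(−0.2800) = 0.302313
  f_2 = 1.1·e^(−1.1·0.70) = 1.1·e^(−0.7700) = 0.509314
  f_3 = 1.2·e^(−1.2·0.70) = 1.2·e^(−0.8400) = 0.518053
Unnormalised posteriors:
  π_1·f_1 = 0.36 × 0.302313 = 0.108833
  π_2·f_2 = 0.05 × 0.509314 = 0.0254657
  π_3·f_3 = 0.59 × 0.518053 = 0.305651
Evidence: 0.108833 + 0.0254657 + 0.305651 = 0.43995
So the posterior for State 2 is 0.0254657 / 0.43995 ≈ 0.0579.

0.0579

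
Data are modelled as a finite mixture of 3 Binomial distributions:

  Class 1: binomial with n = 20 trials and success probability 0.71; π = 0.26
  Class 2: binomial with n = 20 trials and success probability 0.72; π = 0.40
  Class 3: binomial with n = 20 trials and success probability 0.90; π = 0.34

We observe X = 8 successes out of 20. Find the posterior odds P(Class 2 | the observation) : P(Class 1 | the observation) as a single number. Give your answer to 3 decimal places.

1.129

Since P(k|x) ∝ w_k f_k(x), the posterior odds are w_i f_i(x) / (w_j f_j(x)).
Evaluate each component's likelihood at the observed value:
  L_1 = C(20,8)·0.71^8·0.29^12 = 125970·0.0645754·3.53815e-07 = 0.00287813
  L_2 = C(20,8)·0.72^8·0.28^12 = 125970·0.0722204·2.32218e-07 = 0.00211263
  L_3 = C(20,8)·0.90^8·0.10^12 = 125970·0.430467·1e-12 = 5.4226e-08
0.000845052 / 0.000748313 ≈ 1.129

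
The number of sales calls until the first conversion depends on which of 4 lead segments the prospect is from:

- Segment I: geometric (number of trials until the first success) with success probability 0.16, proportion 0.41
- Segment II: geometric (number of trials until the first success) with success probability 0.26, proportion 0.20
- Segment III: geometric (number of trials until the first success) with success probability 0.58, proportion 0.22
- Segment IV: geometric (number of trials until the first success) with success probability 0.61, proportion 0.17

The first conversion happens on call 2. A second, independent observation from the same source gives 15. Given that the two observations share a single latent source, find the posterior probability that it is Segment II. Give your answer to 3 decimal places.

By Bayes' theorem, P(k | x) = π_k f_k(x) / Σ_j π_j f_j(x).
Since both observations come from the same component, the likelihood for component k is f_k(x₁)·f_k(x₂).
  L_I = [0.16·(1−0.16)^1 = 0.16·0.84 = 0.1344] × [0.0139325] = 0.00187253
  L_II = [0.26·(1−0.26)^1 = 0.26·0.74 = 0.1924] × [0.00383899] = 0.000738622
  L_III = [0.58·(1−0.58)^1 = 0.58·0.42 = 0.2436] × [3.08261e-06] = 7.50923e-07
  L_IV = [0.61·(1−0.61)^1 = 0.61·0.39 = 0.2379] × [1.14877e-06] = 2.73293e-07
Unnormalised posteriors:
  π_I·L_I = 0.41 × 0.00187253 = 0.000767738
  π_II·L_II = 0.20 × 0.000738622 = 0.000147724
  π_III·L_III = 0.22 × 7.50923e-07 = 1.65203e-07
  π_IV·L_IV = 0.17 × 2.73293e-07 = 4.64598e-08
Normaliser: 0.000767738 + 0.000147724 + 1.65203e-07 + 4.64598e-08 = 0.000915674
So the posterior for Segment II is 0.000147724 / 0.000915674 ≈ 0.161.

0.161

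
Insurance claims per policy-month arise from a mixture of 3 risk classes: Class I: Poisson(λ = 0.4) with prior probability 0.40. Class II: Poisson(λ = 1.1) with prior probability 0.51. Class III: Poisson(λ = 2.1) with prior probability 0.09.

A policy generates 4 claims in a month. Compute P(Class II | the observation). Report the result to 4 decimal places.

0.5291

By Bayes' theorem, P(k | x) = P(Z=k) f_k(x) / Σ_j P(Z=j) f_j(x).
Component likelihoods at x = 4 claims:
  p_I = 0.000715008
  p_II = 0.0203065
  p_III = 0.099231
Prior × likelihood for each component:
  P(Z=I)·p_I = 0.40 × 0.000715008 = 0.000286003
  P(Z=II)·p_II = 0.51 × 0.0203065 = 0.0103563
  P(Z=III)·p_III = 0.09 × 0.099231 = 0.00893079
Marginal: 0.000286003 + 0.0103563 + 0.00893079 = 0.0195731
Responsibility of Class II: 0.0103563 / 0.0195731 ≈ 0.5291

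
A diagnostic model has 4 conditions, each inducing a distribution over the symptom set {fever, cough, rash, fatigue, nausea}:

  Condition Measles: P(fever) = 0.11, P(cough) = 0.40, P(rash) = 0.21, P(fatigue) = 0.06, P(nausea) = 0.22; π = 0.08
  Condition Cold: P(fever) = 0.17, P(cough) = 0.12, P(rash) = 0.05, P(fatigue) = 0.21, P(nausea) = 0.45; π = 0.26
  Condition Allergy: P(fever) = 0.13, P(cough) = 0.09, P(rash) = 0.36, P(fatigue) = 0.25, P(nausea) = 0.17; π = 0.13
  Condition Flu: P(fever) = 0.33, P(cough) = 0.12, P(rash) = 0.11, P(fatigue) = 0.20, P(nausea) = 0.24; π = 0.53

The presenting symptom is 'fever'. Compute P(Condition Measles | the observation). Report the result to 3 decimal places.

0.036

Apply Bayes' rule: the posterior for each component is proportional to its prior times its likelihood at x.
Evaluate each component's likelihood at the observed value:
  p_Measles = P(fever | comp) = 0.11
  p_Cold = P(fever | comp) = 0.17
  p_Allergy = P(fever | comp) = 0.13
  p_Flu = P(fever | comp) = 0.33
Multiply by the mixture weights:
  w_Measles·p_Measles = 0.08 × 0.11 = 0.0088
  w_Cold·p_Cold = 0.26 × 0.17 = 0.0442
  w_Allergy·p_Allergy = 0.13 × 0.13 = 0.0169
  w_Flu·p_Flu = 0.53 × 0.33 = 0.1749
Normaliser: 0.0088 + 0.0442 + 0.0169 + 0.1749 = 0.2448
Responsibility of Condition Measles: 0.0088 / 0.2448 ≈ 0.036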